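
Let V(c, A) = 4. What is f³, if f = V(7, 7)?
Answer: 64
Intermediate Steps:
f = 4
f³ = 4³ = 64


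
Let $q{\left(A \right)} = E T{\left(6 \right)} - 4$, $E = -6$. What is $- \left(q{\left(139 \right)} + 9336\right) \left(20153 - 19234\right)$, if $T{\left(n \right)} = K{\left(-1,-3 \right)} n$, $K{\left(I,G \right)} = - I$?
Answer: $-8543024$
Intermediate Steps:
$T{\left(n \right)} = n$ ($T{\left(n \right)} = \left(-1\right) \left(-1\right) n = 1 n = n$)
$q{\left(A \right)} = -40$ ($q{\left(A \right)} = \left(-6\right) 6 - 4 = -36 - 4 = -40$)
$- \left(q{\left(139 \right)} + 9336\right) \left(20153 - 19234\right) = - \left(-40 + 9336\right) \left(20153 - 19234\right) = - 9296 \cdot 919 = \left(-1\right) 8543024 = -8543024$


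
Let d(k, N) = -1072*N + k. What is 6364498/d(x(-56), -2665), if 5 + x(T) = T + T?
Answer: 909214/408109 ≈ 2.2279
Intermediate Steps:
x(T) = -5 + 2*T (x(T) = -5 + (T + T) = -5 + 2*T)
d(k, N) = k - 1072*N
6364498/d(x(-56), -2665) = 6364498/((-5 + 2*(-56)) - 1072*(-2665)) = 6364498/((-5 - 112) + 2856880) = 6364498/(-117 + 2856880) = 6364498/2856763 = 6364498*(1/2856763) = 909214/408109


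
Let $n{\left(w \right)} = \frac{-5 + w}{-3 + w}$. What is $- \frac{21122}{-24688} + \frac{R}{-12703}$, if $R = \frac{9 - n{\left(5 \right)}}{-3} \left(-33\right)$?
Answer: $\frac{132934327}{156805832} \approx 0.84776$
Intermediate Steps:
$n{\left(w \right)} = \frac{-5 + w}{-3 + w}$
$R = 99$ ($R = \frac{9 - \frac{-5 + 5}{-3 + 5}}{-3} \left(-33\right) = - \frac{9 - \frac{1}{2} \cdot 0}{3} \left(-33\right) = - \frac{9 - 0}{3} \left(-33\right) = - \frac{9 + 0}{3} \left(-33\right) = \left(- \frac{1}{3}\right) 9 \left(-33\right) = \left(-3\right) \left(-33\right) = 99$)
$- \frac{21122}{-24688} + \frac{R}{-12703} = - \frac{21122}{-24688} + \frac{99}{-12703} = \left(-21122\right) \left(- \frac{1}{24688}\right) + 99 \left(- \frac{1}{12703}\right) = \frac{10561}{12344} - \frac{99}{12703} = \frac{132934327}{156805832}$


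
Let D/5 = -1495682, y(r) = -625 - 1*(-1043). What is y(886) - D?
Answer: 7478828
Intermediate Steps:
y(r) = 418 (y(r) = -625 + 1043 = 418)
D = -7478410 (D = 5*(-1495682) = -7478410)
y(886) - D = 418 - 1*(-7478410) = 418 + 7478410 = 7478828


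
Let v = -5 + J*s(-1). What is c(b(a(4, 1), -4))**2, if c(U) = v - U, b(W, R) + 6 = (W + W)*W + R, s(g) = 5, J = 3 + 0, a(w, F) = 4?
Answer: 144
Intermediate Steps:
J = 3
b(W, R) = -6 + R + 2*W**2 (b(W, R) = -6 + ((W + W)*W + R) = -6 + ((2*W)*W + R) = -6 + (2*W**2 + R) = -6 + (R + 2*W**2) = -6 + R + 2*W**2)
v = 10 (v = -5 + 3*5 = -5 + 15 = 10)
c(U) = 10 - U
c(b(a(4, 1), -4))**2 = (10 - (-6 - 4 + 2*4**2))**2 = (10 - (-6 - 4 + 2*16))**2 = (10 - (-6 - 4 + 32))**2 = (10 - 1*22)**2 = (10 - 22)**2 = (-12)**2 = 144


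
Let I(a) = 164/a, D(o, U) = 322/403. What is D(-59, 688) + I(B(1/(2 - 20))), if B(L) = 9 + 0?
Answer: 68990/3627 ≈ 19.021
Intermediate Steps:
D(o, U) = 322/403 (D(o, U) = 322*(1/403) = 322/403)
B(L) = 9
D(-59, 688) + I(B(1/(2 - 20))) = 322/403 + 164/9 = 68990/3627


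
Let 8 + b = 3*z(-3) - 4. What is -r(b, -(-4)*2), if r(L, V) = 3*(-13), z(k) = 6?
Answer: 39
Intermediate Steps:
b = 6 (b = -8 + (3*6 - 4) = -8 + (18 - 4) = -8 + 14 = 6)
r(L, V) = -39
-r(b, -(-4)*2) = -1*(-39) = 39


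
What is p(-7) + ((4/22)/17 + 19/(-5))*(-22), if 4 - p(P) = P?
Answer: 8021/85 ≈ 94.365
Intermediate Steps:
p(P) = 4 - P
p(-7) + ((4/22)/17 + 19/(-5))*(-22) = (4 - 1*(-7)) + ((4/22)/17 + 19/(-5))*(-22) = (4 + 7) + ((4*(1/22))*(1/17) + 19*(-1/5))*(-22) = 11 + ((2/11)*(1/17) - 19/5)*(-22) = 11 + (2/187 - 19/5)*(-22) = 11 - 3543/935*(-22) = 11 + 7086/85 = 8021/85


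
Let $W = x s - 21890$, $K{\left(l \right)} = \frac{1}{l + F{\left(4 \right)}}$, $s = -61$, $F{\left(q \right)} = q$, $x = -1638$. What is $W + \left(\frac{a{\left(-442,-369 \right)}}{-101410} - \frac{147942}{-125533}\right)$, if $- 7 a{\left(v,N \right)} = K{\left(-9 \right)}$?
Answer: $\frac{34766723970211567}{445560553550} \approx 78029.0$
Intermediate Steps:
$K{\left(l \right)} = \frac{1}{4 + l}$ ($K{\left(l \right)} = \frac{1}{l + 4} = \frac{1}{4 + l}$)
$a{\left(v,N \right)} = \frac{1}{35}$ ($a{\left(v,N \right)} = - \frac{1}{7 \left(4 - 9\right)} = - \frac{1}{7 \left(-5\right)} = \left(- \frac{1}{7}\right) \left(- \frac{1}{5}\right) = \frac{1}{35}$)
$W = 78028$ ($W = \left(-1638\right) \left(-61\right) - 21890 = 99918 - 21890 = 78028$)
$W + \left(\frac{a{\left(-442,-369 \right)}}{-101410} - \frac{147942}{-125533}\right) = 78028 + \left(\frac{1}{35 \left(-101410\right)} - \frac{147942}{-125533}\right) = 78028 + \left(\frac{1}{35} \left(- \frac{1}{101410}\right) - - \frac{147942}{125533}\right) = 78028 + \left(- \frac{1}{3549350} + \frac{147942}{125533}\right) = 78028 + \frac{525097812167}{445560553550} = \frac{34766723970211567}{445560553550}$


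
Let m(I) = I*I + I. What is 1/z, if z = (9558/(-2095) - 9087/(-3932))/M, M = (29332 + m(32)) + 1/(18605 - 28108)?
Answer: -2378813431299020/176231148873 ≈ -13498.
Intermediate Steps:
m(I) = I + I**2 (m(I) = I**2 + I = I + I**2)
M = 288777163/9503 (M = (29332 + 32*(1 + 32)) + 1/(18605 - 28108) = (29332 + 32*33) + 1/(-9503) = (29332 + 1056) - 1/9503 = 30388 - 1/9503 = 288777163/9503 ≈ 30388.)
z = -176231148873/2378813431299020 (z = (9558/(-2095) - 9087/(-3932))/(288777163/9503) = (9558*(-1/2095) - 9087*(-1/3932))*(9503/288777163) = (-9558/2095 + 9087/3932)*(9503/288777163) = -18544791/8237540*9503/288777163 = -176231148873/2378813431299020 ≈ -7.4084e-5)
1/z = 1/(-176231148873/2378813431299020) = -2378813431299020/176231148873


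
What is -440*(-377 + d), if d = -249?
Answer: 275440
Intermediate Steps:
-440*(-377 + d) = -440*(-377 - 249) = -440*(-626) = 275440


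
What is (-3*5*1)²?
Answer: 225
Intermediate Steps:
(-3*5*1)² = (-15*1)² = (-15)² = 225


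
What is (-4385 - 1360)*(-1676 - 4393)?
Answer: 34866405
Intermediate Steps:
(-4385 - 1360)*(-1676 - 4393) = -5745*(-6069) = 34866405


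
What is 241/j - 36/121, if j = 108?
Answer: 25273/13068 ≈ 1.9340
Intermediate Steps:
241/j - 36/121 = 241/108 - 36/121 = 25273/13068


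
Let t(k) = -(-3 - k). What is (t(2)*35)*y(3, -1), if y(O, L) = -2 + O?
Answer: 175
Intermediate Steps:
t(k) = 3 + k
(t(2)*35)*y(3, -1) = ((3 + 2)*35)*(-2 + 3) = (5*35)*1 = 175*1 = 175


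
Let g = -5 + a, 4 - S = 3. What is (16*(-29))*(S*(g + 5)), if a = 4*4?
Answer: -7424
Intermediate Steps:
S = 1 (S = 4 - 1*3 = 4 - 3 = 1)
a = 16
g = 11 (g = -5 + 16 = 11)
(16*(-29))*(S*(g + 5)) = (16*(-29))*(1*(11 + 5)) = -464*16 = -7424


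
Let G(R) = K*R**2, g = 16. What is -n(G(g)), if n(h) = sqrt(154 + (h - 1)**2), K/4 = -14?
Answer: -sqrt(205549723) ≈ -14337.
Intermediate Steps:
K = -56 (K = 4*(-14) = -56)
G(R) = -56*R**2
n(h) = sqrt(154 + (-1 + h)**2)
-n(G(g)) = -sqrt(154 + (-1 - 56*16**2)**2) = -sqrt(154 + (-1 - 56*256)**2) = -sqrt(154 + (-1 - 14336)**2) = -sqrt(154 + (-14337)**2) = -sqrt(154 + 205549569) = -sqrt(205549723)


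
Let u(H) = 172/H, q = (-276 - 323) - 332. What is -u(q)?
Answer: 172/931 ≈ 0.18475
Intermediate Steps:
q = -931 (q = -599 - 332 = -931)
-u(q) = -172/(-931) = -172*(-1)/931 = -1*(-172/931) = 172/931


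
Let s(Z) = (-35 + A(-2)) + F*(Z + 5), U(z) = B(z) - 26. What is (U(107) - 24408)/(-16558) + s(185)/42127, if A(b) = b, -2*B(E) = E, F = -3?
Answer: 2043068413/1395077732 ≈ 1.4645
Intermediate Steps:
B(E) = -E/2
U(z) = -26 - z/2 (U(z) = -z/2 - 26 = -26 - z/2)
s(Z) = -52 - 3*Z (s(Z) = (-35 - 2) - 3*(Z + 5) = -37 - 3*(5 + Z) = -37 + (-15 - 3*Z) = -52 - 3*Z)
(U(107) - 24408)/(-16558) + s(185)/42127 = ((-26 - 1/2*107) - 24408)/(-16558) + (-52 - 3*185)/42127 = ((-26 - 107/2) - 24408)*(-1/16558) + (-52 - 555)*(1/42127) = (-159/2 - 24408)*(-1/16558) - 607*1/42127 = -48975/2*(-1/16558) - 607/42127 = 48975/33116 - 607/42127 = 2043068413/1395077732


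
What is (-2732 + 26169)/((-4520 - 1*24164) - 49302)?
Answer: -23437/77986 ≈ -0.30053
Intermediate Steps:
(-2732 + 26169)/((-4520 - 1*24164) - 49302) = 23437/((-4520 - 24164) - 49302) = 23437/(-28684 - 49302) = 23437/(-77986) = 23437*(-1/77986) = -23437/77986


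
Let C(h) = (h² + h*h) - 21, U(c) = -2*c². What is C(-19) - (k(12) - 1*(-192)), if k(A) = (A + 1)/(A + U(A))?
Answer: 140497/276 ≈ 509.05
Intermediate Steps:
k(A) = (1 + A)/(A - 2*A²) (k(A) = (A + 1)/(A - 2*A²) = (1 + A)/(A - 2*A²))
C(h) = -21 + 2*h² (C(h) = (h² + h²) - 21 = 2*h² - 21 = -21 + 2*h²)
C(-19) - (k(12) - 1*(-192)) = (-21 + 2*(-19)²) - ((-1 - 1*12)/(12*(-1 + 2*12)) - 1*(-192)) = (-21 + 2*361) - ((-1 - 12)/(12*(-1 + 24)) + 192) = (-21 + 722) - ((1/12)*(-13)/23 + 192) = 701 - ((1/12)*(1/23)*(-13) + 192) = 701 - (-13/276 + 192) = 701 - 1*52979/276 = 701 - 52979/276 = 140497/276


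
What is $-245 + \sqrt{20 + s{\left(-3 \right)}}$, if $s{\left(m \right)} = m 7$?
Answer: $-245 + i \approx -245.0 + 1.0 i$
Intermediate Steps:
$s{\left(m \right)} = 7 m$
$-245 + \sqrt{20 + s{\left(-3 \right)}} = -245 + \sqrt{20 + 7 \left(-3\right)} = -245 + \sqrt{20 - 21} = -245 + \sqrt{-1} = -245 + i$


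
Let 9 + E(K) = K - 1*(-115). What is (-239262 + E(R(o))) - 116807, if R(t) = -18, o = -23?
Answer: -355981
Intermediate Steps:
E(K) = 106 + K (E(K) = -9 + (K - 1*(-115)) = -9 + (K + 115) = -9 + (115 + K) = 106 + K)
(-239262 + E(R(o))) - 116807 = (-239262 + (106 - 18)) - 116807 = (-239262 + 88) - 116807 = -239174 - 116807 = -355981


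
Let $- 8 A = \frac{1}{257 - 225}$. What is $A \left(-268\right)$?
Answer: $\frac{67}{64} \approx 1.0469$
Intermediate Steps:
$A = - \frac{1}{256}$ ($A = - \frac{1}{8 \left(257 - 225\right)} = - \frac{1}{8 \cdot 32} = \left(- \frac{1}{8}\right) \frac{1}{32} = - \frac{1}{256} \approx -0.0039063$)
$A \left(-268\right) = \left(- \frac{1}{256}\right) \left(-268\right) = \frac{67}{64}$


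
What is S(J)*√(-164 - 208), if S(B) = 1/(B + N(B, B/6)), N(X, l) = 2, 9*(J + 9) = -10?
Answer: -18*I*√93/73 ≈ -2.3779*I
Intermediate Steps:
J = -91/9 (J = -9 + (⅑)*(-10) = -9 - 10/9 = -91/9 ≈ -10.111)
S(B) = 1/(2 + B) (S(B) = 1/(B + 2) = 1/(2 + B))
S(J)*√(-164 - 208) = √(-164 - 208)/(2 - 91/9) = √(-372)/(-73/9) = -18*I*√93/73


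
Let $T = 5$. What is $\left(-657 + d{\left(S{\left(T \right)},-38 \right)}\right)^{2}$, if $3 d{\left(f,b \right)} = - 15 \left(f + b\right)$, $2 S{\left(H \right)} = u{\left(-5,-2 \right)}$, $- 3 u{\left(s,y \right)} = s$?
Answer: $\frac{7991929}{36} \approx 2.22 \cdot 10^{5}$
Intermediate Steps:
$u{\left(s,y \right)} = - \frac{s}{3}$
$S{\left(H \right)} = \frac{5}{6}$ ($S{\left(H \right)} = \frac{\left(- \frac{1}{3}\right) \left(-5\right)}{2} = \frac{1}{2} \cdot \frac{5}{3} = \frac{5}{6}$)
$d{\left(f,b \right)} = - 5 b - 5 f$ ($d{\left(f,b \right)} = \frac{\left(-15\right) \left(f + b\right)}{3} = \frac{\left(-15\right) \left(b + f\right)}{3} = \frac{- 15 b - 15 f}{3} = - 5 b - 5 f$)
$\left(-657 + d{\left(S{\left(T \right)},-38 \right)}\right)^{2} = \left(-657 - - \frac{1115}{6}\right)^{2} = \left(-657 + \left(190 - \frac{25}{6}\right)\right)^{2} = \left(-657 + \frac{1115}{6}\right)^{2} = \left(- \frac{2827}{6}\right)^{2} = \frac{7991929}{36}$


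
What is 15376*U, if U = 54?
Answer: 830304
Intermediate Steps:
15376*U = 15376*54 = 830304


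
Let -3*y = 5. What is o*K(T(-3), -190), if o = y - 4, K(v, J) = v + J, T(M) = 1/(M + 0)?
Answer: 9707/9 ≈ 1078.6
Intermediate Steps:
T(M) = 1/M
K(v, J) = J + v
y = -5/3 (y = -⅓*5 = -5/3 ≈ -1.6667)
o = -17/3 (o = -5/3 - 4 = -17/3 ≈ -5.6667)
o*K(T(-3), -190) = -17*(-190 + 1/(-3))/3 = -17*(-190 - ⅓)/3 = -17/3*(-571/3) = 9707/9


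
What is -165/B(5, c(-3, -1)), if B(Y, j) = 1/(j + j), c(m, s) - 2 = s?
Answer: -330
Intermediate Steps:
c(m, s) = 2 + s
B(Y, j) = 1/(2*j)
-165/B(5, c(-3, -1)) = -165/(1/(2*(2 - 1))) = -165/((1/2)/1) = -165/((1/2)*1) = -165/1/2 = -165*2 = -330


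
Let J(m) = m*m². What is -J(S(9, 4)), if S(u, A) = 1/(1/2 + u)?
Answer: -8/6859 ≈ -0.0011664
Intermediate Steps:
S(u, A) = 1/(½ + u)
J(m) = m³
-J(S(9, 4)) = -(2/(1 + 2*9))³ = -(2/(1 + 18))³ = -(2/19)³ = -1*8/6859 = -8/6859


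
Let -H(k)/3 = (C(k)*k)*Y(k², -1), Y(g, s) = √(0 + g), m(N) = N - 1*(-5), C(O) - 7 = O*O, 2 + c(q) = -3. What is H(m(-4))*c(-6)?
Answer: 120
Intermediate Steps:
c(q) = -5 (c(q) = -2 - 3 = -5)
C(O) = 7 + O² (C(O) = 7 + O*O = 7 + O²)
m(N) = 5 + N (m(N) = N + 5 = 5 + N)
Y(g, s) = √g
H(k) = -3*k*√(k²)*(7 + k²) (H(k) = -3*(7 + k²)*k*√(k²) = -3*k*(7 + k²)*√(k²) = -3*k*√(k²)*(7 + k²))
H(m(-4))*c(-6) = -3*(5 - 4)*√((5 - 4)²)*(7 + (5 - 4)²)*(-5) = -3*1*√(1²)*(7 + 1²)*(-5) = -3*1*√1*(7 + 1)*(-5) = -3*1*1*8*(-5) = -24*(-5) = 120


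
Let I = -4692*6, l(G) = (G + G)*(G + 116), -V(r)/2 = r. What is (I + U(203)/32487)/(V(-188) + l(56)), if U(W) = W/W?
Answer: -914574023/638044680 ≈ -1.4334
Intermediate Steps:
V(r) = -2*r
l(G) = 2*G*(116 + G) (l(G) = (2*G)*(116 + G) = 2*G*(116 + G))
I = -28152
U(W) = 1
(I + U(203)/32487)/(V(-188) + l(56)) = (-28152 + 1/32487)/(-2*(-188) + 2*56*(116 + 56)) = (-28152 + 1*(1/32487))/(376 + 2*56*172) = (-28152 + 1/32487)/(376 + 19264) = -914574023/32487/19640 = -914574023/32487*1/19640 = -914574023/638044680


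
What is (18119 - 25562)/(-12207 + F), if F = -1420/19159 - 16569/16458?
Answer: 782305997382/1283145891995 ≈ 0.60968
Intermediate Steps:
F = -113605277/105106274 (F = -1420*1/19159 - 16569*1/16458 = -1420/19159 - 5523/5486 = -113605277/105106274 ≈ -1.0809)
(18119 - 25562)/(-12207 + F) = (18119 - 25562)/(-12207 - 113605277/105106274) = -7443/(-1283145891995/105106274) = -7443*(-105106274/1283145891995) = 782305997382/1283145891995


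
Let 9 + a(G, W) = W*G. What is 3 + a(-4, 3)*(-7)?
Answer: 150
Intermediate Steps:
a(G, W) = -9 + G*W (a(G, W) = -9 + W*G = -9 + G*W)
3 + a(-4, 3)*(-7) = 3 + (-9 - 4*3)*(-7) = 3 + (-9 - 12)*(-7) = 3 - 21*(-7) = 3 + 147 = 150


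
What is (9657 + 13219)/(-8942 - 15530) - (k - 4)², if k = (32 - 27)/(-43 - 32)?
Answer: -180841/10350 ≈ -17.473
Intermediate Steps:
k = -1/15 (k = 5/(-75) = 5*(-1/75) = -1/15 ≈ -0.066667)
(9657 + 13219)/(-8942 - 15530) - (k - 4)² = (9657 + 13219)/(-8942 - 15530) - (-1/15 - 4)² = 22876/(-24472) - (-61/15)² = 22876*(-1/24472) - 1*3721/225 = -43/46 - 3721/225 = -180841/10350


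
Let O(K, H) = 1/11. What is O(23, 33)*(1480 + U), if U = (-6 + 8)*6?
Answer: 1492/11 ≈ 135.64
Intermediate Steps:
U = 12 (U = 2*6 = 12)
O(K, H) = 1/11
O(23, 33)*(1480 + U) = (1480 + 12)/11 = (1/11)*1492 = 1492/11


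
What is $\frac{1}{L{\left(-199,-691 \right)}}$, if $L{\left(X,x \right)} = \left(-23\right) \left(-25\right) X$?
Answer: $- \frac{1}{114425} \approx -8.7393 \cdot 10^{-6}$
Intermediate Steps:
$L{\left(X,x \right)} = 575 X$
$\frac{1}{L{\left(-199,-691 \right)}} = \frac{1}{575 \left(-199\right)} = \frac{1}{-114425} = - \frac{1}{114425}$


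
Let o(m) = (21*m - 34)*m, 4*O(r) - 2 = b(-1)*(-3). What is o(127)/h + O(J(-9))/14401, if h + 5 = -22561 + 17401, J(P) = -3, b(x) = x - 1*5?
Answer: -4815538966/74381165 ≈ -64.741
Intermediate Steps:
b(x) = -5 + x (b(x) = x - 5 = -5 + x)
O(r) = 5 (O(r) = 1/2 + ((-5 - 1)*(-3))/4 = 1/2 + (-6*(-3))/4 = 1/2 + (1/4)*18 = 1/2 + 9/2 = 5)
h = -5165 (h = -5 + (-22561 + 17401) = -5 - 5160 = -5165)
o(m) = m*(-34 + 21*m) (o(m) = (-34 + 21*m)*m = m*(-34 + 21*m))
o(127)/h + O(J(-9))/14401 = (127*(-34 + 21*127))/(-5165) + 5/14401 = (127*(-34 + 2667))*(-1/5165) + 5*(1/14401) = (127*2633)*(-1/5165) + 5/14401 = 334391*(-1/5165) + 5/14401 = -334391/5165 + 5/14401 = -4815538966/74381165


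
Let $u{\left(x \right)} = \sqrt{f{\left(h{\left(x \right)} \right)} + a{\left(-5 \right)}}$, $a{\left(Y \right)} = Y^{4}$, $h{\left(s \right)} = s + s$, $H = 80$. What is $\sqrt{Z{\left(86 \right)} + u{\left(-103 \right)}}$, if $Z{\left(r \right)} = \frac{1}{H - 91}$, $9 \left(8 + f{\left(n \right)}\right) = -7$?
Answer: $\frac{\sqrt{-99 + 363 \sqrt{5546}}}{33} \approx 4.9732$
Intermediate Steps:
$h{\left(s \right)} = 2 s$
$f{\left(n \right)} = - \frac{79}{9}$ ($f{\left(n \right)} = -8 + \frac{1}{9} \left(-7\right) = -8 - \frac{7}{9} = - \frac{79}{9}$)
$u{\left(x \right)} = \frac{\sqrt{5546}}{3}$ ($u{\left(x \right)} = \sqrt{- \frac{79}{9} + \left(-5\right)^{4}} = \sqrt{- \frac{79}{9} + 625} = \sqrt{\frac{5546}{9}} = \frac{\sqrt{5546}}{3}$)
$Z{\left(r \right)} = - \frac{1}{11}$ ($Z{\left(r \right)} = \frac{1}{80 - 91} = \frac{1}{-11} = - \frac{1}{11}$)
$\sqrt{Z{\left(86 \right)} + u{\left(-103 \right)}} = \sqrt{- \frac{1}{11} + \frac{\sqrt{5546}}{3}}$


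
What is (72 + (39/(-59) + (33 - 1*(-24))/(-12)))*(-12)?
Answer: -47145/59 ≈ -799.07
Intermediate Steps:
(72 + (39/(-59) + (33 - 1*(-24))/(-12)))*(-12) = (72 + (39*(-1/59) + (33 + 24)*(-1/12)))*(-12) = (72 + (-39/59 + 57*(-1/12)))*(-12) = (72 + (-39/59 - 19/4))*(-12) = (72 - 1277/236)*(-12) = (15715/236)*(-12) = -47145/59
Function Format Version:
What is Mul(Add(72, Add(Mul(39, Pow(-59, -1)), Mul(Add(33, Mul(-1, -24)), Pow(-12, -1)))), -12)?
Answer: Rational(-47145, 59) ≈ -799.07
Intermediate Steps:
Mul(Add(72, Add(Mul(39, Pow(-59, -1)), Mul(Add(33, Mul(-1, -24)), Pow(-12, -1)))), -12) = Mul(Add(72, Add(Mul(39, Rational(-1, 59)), Mul(Add(33, 24), Rational(-1, 12)))), -12) = Mul(Add(72, Add(Rational(-39, 59), Mul(57, Rational(-1, 12)))), -12) = Mul(Add(72, Add(Rational(-39, 59), Rational(-19, 4))), -12) = Mul(Add(72, Rational(-1277, 236)), -12) = Mul(Rational(15715, 236), -12) = Rational(-47145, 59)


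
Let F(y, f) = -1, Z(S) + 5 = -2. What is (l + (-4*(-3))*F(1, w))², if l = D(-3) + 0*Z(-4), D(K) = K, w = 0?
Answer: 225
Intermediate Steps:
Z(S) = -7 (Z(S) = -5 - 2 = -7)
l = -3 (l = -3 + 0*(-7) = -3 + 0 = -3)
(l + (-4*(-3))*F(1, w))² = (-3 - 4*(-3)*(-1))² = (-3 + 12*(-1))² = (-3 - 12)² = (-15)² = 225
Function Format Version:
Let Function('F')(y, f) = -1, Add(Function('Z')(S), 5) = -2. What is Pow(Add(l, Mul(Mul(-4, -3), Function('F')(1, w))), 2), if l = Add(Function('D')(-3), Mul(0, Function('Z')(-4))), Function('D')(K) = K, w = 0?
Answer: 225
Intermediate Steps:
Function('Z')(S) = -7 (Function('Z')(S) = Add(-5, -2) = -7)
l = -3 (l = Add(-3, Mul(0, -7)) = Add(-3, 0) = -3)
Pow(Add(l, Mul(Mul(-4, -3), Function('F')(1, w))), 2) = Pow(Add(-3, Mul(Mul(-4, -3), -1)), 2) = Pow(Add(-3, Mul(12, -1)), 2) = Pow(Add(-3, -12), 2) = Pow(-15, 2) = 225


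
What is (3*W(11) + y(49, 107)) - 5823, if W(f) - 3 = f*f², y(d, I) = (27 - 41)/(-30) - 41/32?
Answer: -874471/480 ≈ -1821.8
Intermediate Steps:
y(d, I) = -391/480 (y(d, I) = -14*(-1/30) - 41*1/32 = 7/15 - 41/32 = -391/480)
W(f) = 3 + f³ (W(f) = 3 + f*f² = 3 + f³)
(3*W(11) + y(49, 107)) - 5823 = (3*(3 + 11³) - 391/480) - 5823 = (3*(3 + 1331) - 391/480) - 5823 = (3*1334 - 391/480) - 5823 = (4002 - 391/480) - 5823 = 1920569/480 - 5823 = -874471/480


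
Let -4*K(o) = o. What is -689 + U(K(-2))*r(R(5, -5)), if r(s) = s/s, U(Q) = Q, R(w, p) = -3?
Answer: -1377/2 ≈ -688.50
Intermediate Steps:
K(o) = -o/4
r(s) = 1
-689 + U(K(-2))*r(R(5, -5)) = -689 - ¼*(-2)*1 = -689 + (½)*1 = -689 + ½ = -1377/2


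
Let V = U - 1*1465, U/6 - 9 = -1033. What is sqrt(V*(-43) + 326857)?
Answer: 2*sqrt(163511) ≈ 808.73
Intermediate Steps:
U = -6144 (U = 54 + 6*(-1033) = 54 - 6198 = -6144)
V = -7609 (V = -6144 - 1*1465 = -6144 - 1465 = -7609)
sqrt(V*(-43) + 326857) = sqrt(-7609*(-43) + 326857) = sqrt(327187 + 326857) = sqrt(654044) = 2*sqrt(163511)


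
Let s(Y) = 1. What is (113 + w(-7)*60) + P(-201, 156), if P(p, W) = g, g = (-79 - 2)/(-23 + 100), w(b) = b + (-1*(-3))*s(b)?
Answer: -9860/77 ≈ -128.05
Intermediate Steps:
w(b) = 3 + b (w(b) = b - 1*(-3)*1 = b + 3*1 = b + 3 = 3 + b)
g = -81/77 ≈ -1.0519
P(p, W) = -81/77
(113 + w(-7)*60) + P(-201, 156) = (113 + (3 - 7)*60) - 81/77 = (113 - 4*60) - 81/77 = (113 - 240) - 81/77 = -127 - 81/77 = -9860/77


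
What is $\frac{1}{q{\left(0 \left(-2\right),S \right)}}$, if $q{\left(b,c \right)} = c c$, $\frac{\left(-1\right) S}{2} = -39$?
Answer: $\frac{1}{6084} \approx 0.00016437$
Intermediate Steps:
$S = 78$ ($S = \left(-2\right) \left(-39\right) = 78$)
$q{\left(b,c \right)} = c^{2}$
$\frac{1}{q{\left(0 \left(-2\right),S \right)}} = \frac{1}{78^{2}} = \frac{1}{6084}$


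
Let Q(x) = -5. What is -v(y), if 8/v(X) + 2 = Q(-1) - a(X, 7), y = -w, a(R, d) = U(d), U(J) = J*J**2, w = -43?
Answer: 4/175 ≈ 0.022857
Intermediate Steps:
U(J) = J**3
a(R, d) = d**3
y = 43 (y = -1*(-43) = 43)
v(X) = -4/175 (v(X) = 8/(-2 + (-5 - 1*7**3)) = 8/(-2 + (-5 - 1*343)) = 8/(-2 + (-5 - 343)) = 8/(-2 - 348) = 8/(-350) = 8*(-1/350) = -4/175)
-v(y) = -1*(-4/175) = 4/175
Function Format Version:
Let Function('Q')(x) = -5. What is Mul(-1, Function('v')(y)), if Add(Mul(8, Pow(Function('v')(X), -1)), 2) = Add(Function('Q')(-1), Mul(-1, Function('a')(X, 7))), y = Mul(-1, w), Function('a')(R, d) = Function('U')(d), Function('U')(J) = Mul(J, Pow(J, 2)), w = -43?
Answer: Rational(4, 175) ≈ 0.022857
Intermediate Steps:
Function('U')(J) = Pow(J, 3)
Function('a')(R, d) = Pow(d, 3)
y = 43 (y = Mul(-1, -43) = 43)
Function('v')(X) = Rational(-4, 175) (Function('v')(X) = Mul(8, Pow(Add(-2, Add(-5, Mul(-1, Pow(7, 3)))), -1)) = Mul(8, Pow(Add(-2, Add(-5, Mul(-1, 343))), -1)) = Mul(8, Pow(Add(-2, Add(-5, -343)), -1)) = Mul(8, Pow(Add(-2, -348), -1)) = Mul(8, Pow(-350, -1)) = Mul(8, Rational(-1, 350)) = Rational(-4, 175))
Mul(-1, Function('v')(y)) = Mul(-1, Rational(-4, 175)) = Rational(4, 175)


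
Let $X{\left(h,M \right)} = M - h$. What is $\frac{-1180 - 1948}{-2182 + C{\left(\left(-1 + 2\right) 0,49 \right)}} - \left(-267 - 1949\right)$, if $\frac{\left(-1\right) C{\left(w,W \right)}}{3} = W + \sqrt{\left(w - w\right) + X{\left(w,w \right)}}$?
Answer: $\frac{303776}{137} \approx 2217.3$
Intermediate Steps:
$C{\left(w,W \right)} = - 3 W$ ($C{\left(w,W \right)} = - 3 \left(W + \sqrt{\left(w - w\right) + \left(w - w\right)}\right) = - 3 \left(W + \sqrt{0 + 0}\right) = - 3 \left(W + \sqrt{0}\right) = - 3 \left(W + 0\right) = - 3 W$)
$\frac{-1180 - 1948}{-2182 + C{\left(\left(-1 + 2\right) 0,49 \right)}} - \left(-267 - 1949\right) = \frac{-1180 - 1948}{-2182 - 147} - \left(-267 - 1949\right) = - \frac{3128}{-2182 - 147} - -2216 = - \frac{3128}{-2329} + 2216 = \left(-3128\right) \left(- \frac{1}{2329}\right) + 2216 = \frac{184}{137} + 2216 = \frac{303776}{137}$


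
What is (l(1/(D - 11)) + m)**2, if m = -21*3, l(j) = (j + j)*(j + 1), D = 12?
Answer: 3481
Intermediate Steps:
l(j) = 2*j*(1 + j) (l(j) = (2*j)*(1 + j) = 2*j*(1 + j))
m = -63
(l(1/(D - 11)) + m)**2 = (2*(1 + 1/(12 - 11))/(12 - 11) - 63)**2 = (2*(1 + 1/1)/1 - 63)**2 = (2*1*(1 + 1) - 63)**2 = (2*1*2 - 63)**2 = (4 - 63)**2 = (-59)**2 = 3481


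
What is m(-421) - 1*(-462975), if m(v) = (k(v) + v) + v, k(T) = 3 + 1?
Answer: 462137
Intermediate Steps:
k(T) = 4
m(v) = 4 + 2*v (m(v) = (4 + v) + v = 4 + 2*v)
m(-421) - 1*(-462975) = (4 + 2*(-421)) - 1*(-462975) = (4 - 842) + 462975 = -838 + 462975 = 462137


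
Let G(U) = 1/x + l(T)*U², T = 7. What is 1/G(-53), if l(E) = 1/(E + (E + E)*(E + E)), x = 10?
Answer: 2030/28293 ≈ 0.071749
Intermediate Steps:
l(E) = 1/(E + 4*E²) (l(E) = 1/(E + (2*E)*(2*E)) = 1/(E + 4*E²))
G(U) = ⅒ + U²/203 (G(U) = 1/10 + (1/(7*(1 + 4*7)))*U² = ⅒ + (1/(7*(1 + 28)))*U² = ⅒ + ((⅐)/29)*U² = ⅒ + ((⅐)*(1/29))*U² = ⅒ + U²/203)
1/G(-53) = 1/(⅒ + (1/203)*(-53)²) = 1/(⅒ + (1/203)*2809) = 1/(⅒ + 2809/203) = 1/(28293/2030) = 2030/28293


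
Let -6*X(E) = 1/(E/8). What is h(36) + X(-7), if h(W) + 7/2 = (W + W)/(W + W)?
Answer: -97/42 ≈ -2.3095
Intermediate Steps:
X(E) = -4/(3*E) (X(E) = -8/E/6 = -4/(3*E))
h(W) = -5/2 (h(W) = -7/2 + (W + W)/(W + W) = -7/2 + (2*W)/((2*W)) = -7/2 + (2*W)*(1/(2*W)) = -7/2 + 1 = -5/2)
h(36) + X(-7) = -5/2 - 4/3/(-7) = -5/2 - 4/3*(-1/7) = -5/2 + 4/21 = -97/42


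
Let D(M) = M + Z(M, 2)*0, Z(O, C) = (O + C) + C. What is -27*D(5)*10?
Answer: -1350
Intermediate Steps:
Z(O, C) = O + 2*C (Z(O, C) = (C + O) + C = O + 2*C)
D(M) = M (D(M) = M + (M + 2*2)*0 = M + (M + 4)*0 = M + (4 + M)*0 = M + 0 = M)
-27*D(5)*10 = -27*5*10 = -135*10 = -1350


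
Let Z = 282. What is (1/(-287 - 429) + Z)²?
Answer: 40768051921/512656 ≈ 79523.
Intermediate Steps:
(1/(-287 - 429) + Z)² = (1/(-287 - 429) + 282)² = (1/(-716) + 282)² = (-1/716 + 282)² = (201911/716)² = 40768051921/512656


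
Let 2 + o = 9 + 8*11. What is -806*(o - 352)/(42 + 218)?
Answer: 7967/10 ≈ 796.70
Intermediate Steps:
o = 95 (o = -2 + (9 + 8*11) = -2 + (9 + 88) = -2 + 97 = 95)
-806*(o - 352)/(42 + 218) = -806*(95 - 352)/(42 + 218) = -(-207142)/260 = -806*(-257/260) = 7967/10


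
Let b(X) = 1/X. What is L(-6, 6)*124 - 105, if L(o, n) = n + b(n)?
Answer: 1979/3 ≈ 659.67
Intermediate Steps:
L(o, n) = n + 1/n
L(-6, 6)*124 - 105 = (6 + 1/6)*124 - 105 = (6 + ⅙)*124 - 105 = (37/6)*124 - 105 = 2294/3 - 105 = 1979/3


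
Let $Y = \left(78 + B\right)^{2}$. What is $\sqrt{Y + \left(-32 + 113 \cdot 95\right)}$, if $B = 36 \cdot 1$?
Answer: $\sqrt{23699} \approx 153.94$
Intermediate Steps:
$B = 36$
$Y = 12996$ ($Y = \left(78 + 36\right)^{2} = 114^{2} = 12996$)
$\sqrt{Y + \left(-32 + 113 \cdot 95\right)} = \sqrt{12996 + \left(-32 + 113 \cdot 95\right)} = \sqrt{12996 + \left(-32 + 10735\right)} = \sqrt{12996 + 10703} = \sqrt{23699}$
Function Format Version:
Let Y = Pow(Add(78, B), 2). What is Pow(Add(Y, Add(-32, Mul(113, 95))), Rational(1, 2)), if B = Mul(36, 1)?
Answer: Pow(23699, Rational(1, 2)) ≈ 153.94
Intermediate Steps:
B = 36
Y = 12996 (Y = Pow(Add(78, 36), 2) = Pow(114, 2) = 12996)
Pow(Add(Y, Add(-32, Mul(113, 95))), Rational(1, 2)) = Pow(Add(12996, Add(-32, Mul(113, 95))), Rational(1, 2)) = Pow(Add(12996, Add(-32, 10735)), Rational(1, 2)) = Pow(Add(12996, 10703), Rational(1, 2)) = Pow(23699, Rational(1, 2))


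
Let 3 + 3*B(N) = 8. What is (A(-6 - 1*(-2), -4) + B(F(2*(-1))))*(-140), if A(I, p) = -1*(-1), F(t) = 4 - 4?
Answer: -1120/3 ≈ -373.33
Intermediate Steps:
F(t) = 0
A(I, p) = 1
B(N) = 5/3 (B(N) = -1 + (⅓)*8 = -1 + 8/3 = 5/3)
(A(-6 - 1*(-2), -4) + B(F(2*(-1))))*(-140) = (1 + 5/3)*(-140) = (8/3)*(-140) = -1120/3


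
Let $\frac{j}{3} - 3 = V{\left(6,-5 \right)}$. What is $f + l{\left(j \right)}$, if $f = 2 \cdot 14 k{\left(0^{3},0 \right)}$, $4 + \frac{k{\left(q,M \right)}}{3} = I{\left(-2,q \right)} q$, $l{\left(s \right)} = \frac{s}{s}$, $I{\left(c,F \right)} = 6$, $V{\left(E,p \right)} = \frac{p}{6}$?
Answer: $-335$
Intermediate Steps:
$V{\left(E,p \right)} = \frac{p}{6}$ ($V{\left(E,p \right)} = p \frac{1}{6} = \frac{p}{6}$)
$j = \frac{13}{2}$ ($j = 9 + 3 \cdot \frac{1}{6} \left(-5\right) = 9 + 3 \left(- \frac{5}{6}\right) = 9 - \frac{5}{2} = \frac{13}{2} \approx 6.5$)
$l{\left(s \right)} = 1$
$k{\left(q,M \right)} = -12 + 18 q$ ($k{\left(q,M \right)} = -12 + 3 \cdot 6 q = -12 + 18 q$)
$f = -336$ ($f = 2 \cdot 14 \left(-12 + 18 \cdot 0^{3}\right) = 28 \left(-12 + 18 \cdot 0\right) = 28 \left(-12 + 0\right) = 28 \left(-12\right) = -336$)
$f + l{\left(j \right)} = -336 + 1 = -335$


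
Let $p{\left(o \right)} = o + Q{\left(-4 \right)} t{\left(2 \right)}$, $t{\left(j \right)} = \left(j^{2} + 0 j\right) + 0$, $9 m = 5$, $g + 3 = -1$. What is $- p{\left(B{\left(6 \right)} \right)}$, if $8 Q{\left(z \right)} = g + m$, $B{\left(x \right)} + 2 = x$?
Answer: $- \frac{41}{18} \approx -2.2778$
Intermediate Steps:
$g = -4$ ($g = -3 - 1 = -4$)
$m = \frac{5}{9}$ ($m = \frac{1}{9} \cdot 5 = \frac{5}{9} \approx 0.55556$)
$B{\left(x \right)} = -2 + x$
$Q{\left(z \right)} = - \frac{31}{72}$ ($Q{\left(z \right)} = \frac{-4 + \frac{5}{9}}{8} = \frac{1}{8} \left(- \frac{31}{9}\right) = - \frac{31}{72}$)
$t{\left(j \right)} = j^{2}$ ($t{\left(j \right)} = \left(j^{2} + 0\right) + 0 = j^{2} + 0 = j^{2}$)
$p{\left(o \right)} = - \frac{31}{18} + o$ ($p{\left(o \right)} = o - \frac{31 \cdot 2^{2}}{72} = o - \frac{31}{18} = - \frac{31}{18} + o$)
$- p{\left(B{\left(6 \right)} \right)} = - (- \frac{31}{18} + \left(-2 + 6\right)) = - (- \frac{31}{18} + 4) = \left(-1\right) \frac{41}{18} = - \frac{41}{18}$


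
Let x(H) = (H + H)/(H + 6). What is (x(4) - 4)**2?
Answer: 256/25 ≈ 10.240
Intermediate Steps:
x(H) = 2*H/(6 + H) (x(H) = (2*H)/(6 + H) = 2*H/(6 + H))
(x(4) - 4)**2 = (2*4/(6 + 4) - 4)**2 = (2*4/10 - 4)**2 = (2*4*(1/10) - 4)**2 = (4/5 - 4)**2 = (-16/5)**2 = 256/25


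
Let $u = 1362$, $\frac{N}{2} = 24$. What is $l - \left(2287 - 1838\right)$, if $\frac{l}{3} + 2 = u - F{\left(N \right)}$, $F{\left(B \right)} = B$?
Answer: $3487$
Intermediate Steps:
$N = 48$ ($N = 2 \cdot 24 = 48$)
$l = 3936$ ($l = -6 + 3 \left(1362 - 48\right) = -6 + 3 \cdot 1314 = -6 + 3942 = 3936$)
$l - \left(2287 - 1838\right) = 3936 - \left(2287 - 1838\right) = 3936 - 449 = 3487$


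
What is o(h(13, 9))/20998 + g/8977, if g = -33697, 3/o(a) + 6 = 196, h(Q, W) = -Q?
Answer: -134438198209/35814818740 ≈ -3.7537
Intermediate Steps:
o(a) = 3/190 (o(a) = 3/(-6 + 196) = 3/190)
o(h(13, 9))/20998 + g/8977 = (3/190)/20998 - 33697/8977 = (3/190)*(1/20998) - 33697*1/8977 = 3/3989620 - 33697/8977 = -134438198209/35814818740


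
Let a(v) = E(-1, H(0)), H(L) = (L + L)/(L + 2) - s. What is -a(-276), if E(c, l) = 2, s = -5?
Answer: -2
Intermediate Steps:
H(L) = 5 + 2*L/(2 + L) (H(L) = (L + L)/(L + 2) - 1*(-5) = (2*L)/(2 + L) + 5 = 2*L/(2 + L) + 5 = 5 + 2*L/(2 + L))
a(v) = 2
-a(-276) = -1*2 = -2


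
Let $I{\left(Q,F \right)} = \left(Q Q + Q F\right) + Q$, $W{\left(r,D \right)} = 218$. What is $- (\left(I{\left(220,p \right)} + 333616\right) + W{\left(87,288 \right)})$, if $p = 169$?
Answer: $-419634$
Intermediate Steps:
$I{\left(Q,F \right)} = Q + Q^{2} + F Q$ ($I{\left(Q,F \right)} = \left(Q^{2} + F Q\right) + Q = Q + Q^{2} + F Q$)
$- (\left(I{\left(220,p \right)} + 333616\right) + W{\left(87,288 \right)}) = - (\left(220 \left(1 + 169 + 220\right) + 333616\right) + 218) = - (\left(220 \cdot 390 + 333616\right) + 218) = - (\left(85800 + 333616\right) + 218) = - (419416 + 218) = \left(-1\right) 419634 = -419634$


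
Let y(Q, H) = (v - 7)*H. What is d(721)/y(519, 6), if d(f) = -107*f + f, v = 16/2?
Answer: -38213/3 ≈ -12738.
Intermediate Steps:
v = 8 (v = 16*(½) = 8)
y(Q, H) = H (y(Q, H) = (8 - 7)*H = 1*H = H)
d(f) = -106*f
d(721)/y(519, 6) = -106*721/6 = -76426*⅙ = -38213/3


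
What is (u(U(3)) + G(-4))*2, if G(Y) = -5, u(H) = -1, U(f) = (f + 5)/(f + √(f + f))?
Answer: -12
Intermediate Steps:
U(f) = (5 + f)/(f + √2*√f) (U(f) = (5 + f)/(f + √(2*f)) = (5 + f)/(f + √2*√f))
(u(U(3)) + G(-4))*2 = (-1 - 5)*2 = -6*2 = -12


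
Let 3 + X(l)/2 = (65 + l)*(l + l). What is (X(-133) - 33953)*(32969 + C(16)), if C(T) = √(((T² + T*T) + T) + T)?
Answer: 73092273 + 8868*√34 ≈ 7.3144e+7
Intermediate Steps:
C(T) = √(2*T + 2*T²) (C(T) = √(((T² + T²) + T) + T) = √((2*T² + T) + T) = √((T + 2*T²) + T) = √(2*T + 2*T²))
X(l) = -6 + 4*l*(65 + l) (X(l) = -6 + 2*((65 + l)*(l + l)) = -6 + 2*((65 + l)*(2*l)) = -6 + 2*(2*l*(65 + l)) = -6 + 4*l*(65 + l))
(X(-133) - 33953)*(32969 + C(16)) = ((-6 + 4*(-133)² + 260*(-133)) - 33953)*(32969 + √2*√(16*(1 + 16))) = ((-6 + 4*17689 - 34580) - 33953)*(32969 + √2*√(16*17)) = ((-6 + 70756 - 34580) - 33953)*(32969 + √2*√272) = (36170 - 33953)*(32969 + √2*(4*√17)) = 2217*(32969 + 4*√34) = 73092273 + 8868*√34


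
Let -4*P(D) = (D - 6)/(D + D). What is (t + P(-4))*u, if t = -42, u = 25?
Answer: -16925/16 ≈ -1057.8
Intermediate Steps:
P(D) = -(-6 + D)/(8*D) (P(D) = -(D - 6)/(4*(D + D)) = -(-6 + D)/(4*(2*D)) = -(-6 + D)*1/(2*D)/4 = -(-6 + D)/(8*D))
(t + P(-4))*u = (-42 + (⅛)*(6 - 1*(-4))/(-4))*25 = (-42 + (⅛)*(-¼)*(6 + 4))*25 = (-42 + (⅛)*(-¼)*10)*25 = (-42 - 5/16)*25 = -677/16*25 = -16925/16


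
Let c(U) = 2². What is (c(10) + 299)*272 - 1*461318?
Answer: -378902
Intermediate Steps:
c(U) = 4
(c(10) + 299)*272 - 1*461318 = (4 + 299)*272 - 1*461318 = 303*272 - 461318 = 82416 - 461318 = -378902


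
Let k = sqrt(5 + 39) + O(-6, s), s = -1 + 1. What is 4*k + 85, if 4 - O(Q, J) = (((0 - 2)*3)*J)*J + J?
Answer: 101 + 8*sqrt(11) ≈ 127.53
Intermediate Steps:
s = 0
O(Q, J) = 4 - J + 6*J**2 (O(Q, J) = 4 - ((((0 - 2)*3)*J)*J + J) = 4 - (((-2*3)*J)*J + J) = 4 - ((-6*J)*J + J) = 4 - (-6*J**2 + J) = 4 - (J - 6*J**2) = 4 + (-J + 6*J**2) = 4 - J + 6*J**2)
k = 4 + 2*sqrt(11) (k = sqrt(5 + 39) + (4 - 1*0 + 6*0**2) = sqrt(44) + (4 + 0 + 6*0) = 2*sqrt(11) + (4 + 0 + 0) = 2*sqrt(11) + 4 = 4 + 2*sqrt(11) ≈ 10.633)
4*k + 85 = 4*(4 + 2*sqrt(11)) + 85 = (16 + 8*sqrt(11)) + 85 = 101 + 8*sqrt(11)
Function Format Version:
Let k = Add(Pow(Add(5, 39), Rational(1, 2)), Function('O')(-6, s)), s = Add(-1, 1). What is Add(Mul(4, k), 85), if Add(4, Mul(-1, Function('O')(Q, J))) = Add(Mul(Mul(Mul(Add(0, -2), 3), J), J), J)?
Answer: Add(101, Mul(8, Pow(11, Rational(1, 2)))) ≈ 127.53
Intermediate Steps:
s = 0
Function('O')(Q, J) = Add(4, Mul(-1, J), Mul(6, Pow(J, 2))) (Function('O')(Q, J) = Add(4, Mul(-1, Add(Mul(Mul(Mul(Add(0, -2), 3), J), J), J))) = Add(4, Mul(-1, Add(Mul(Mul(Mul(-2, 3), J), J), J))) = Add(4, Mul(-1, Add(Mul(Mul(-6, J), J), J))) = Add(4, Mul(-1, Add(Mul(-6, Pow(J, 2)), J))) = Add(4, Mul(-1, Add(J, Mul(-6, Pow(J, 2))))) = Add(4, Add(Mul(-1, J), Mul(6, Pow(J, 2)))) = Add(4, Mul(-1, J), Mul(6, Pow(J, 2))))
k = Add(4, Mul(2, Pow(11, Rational(1, 2)))) (k = Add(Pow(Add(5, 39), Rational(1, 2)), Add(4, Mul(-1, 0), Mul(6, Pow(0, 2)))) = Add(Pow(44, Rational(1, 2)), Add(4, 0, Mul(6, 0))) = Add(Mul(2, Pow(11, Rational(1, 2))), Add(4, 0, 0)) = Add(Mul(2, Pow(11, Rational(1, 2))), 4) = Add(4, Mul(2, Pow(11, Rational(1, 2)))) ≈ 10.633)
Add(Mul(4, k), 85) = Add(Mul(4, Add(4, Mul(2, Pow(11, Rational(1, 2))))), 85) = Add(Add(16, Mul(8, Pow(11, Rational(1, 2)))), 85) = Add(101, Mul(8, Pow(11, Rational(1, 2))))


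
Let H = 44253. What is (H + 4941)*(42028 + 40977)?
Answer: 4083347970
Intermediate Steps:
(H + 4941)*(42028 + 40977) = (44253 + 4941)*(42028 + 40977) = 49194*83005 = 4083347970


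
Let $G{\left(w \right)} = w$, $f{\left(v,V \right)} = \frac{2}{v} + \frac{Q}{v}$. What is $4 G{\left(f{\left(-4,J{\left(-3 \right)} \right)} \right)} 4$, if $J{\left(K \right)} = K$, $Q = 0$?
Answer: $-8$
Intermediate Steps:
$f{\left(v,V \right)} = \frac{2}{v}$ ($f{\left(v,V \right)} = \frac{2}{v} + \frac{0}{v} = \frac{2}{v} + 0 = \frac{2}{v}$)
$4 G{\left(f{\left(-4,J{\left(-3 \right)} \right)} \right)} 4 = 4 \frac{2}{-4} \cdot 4 = 4 \cdot 2 \left(- \frac{1}{4}\right) 4 = 4 \left(- \frac{1}{2}\right) 4 = \left(-2\right) 4 = -8$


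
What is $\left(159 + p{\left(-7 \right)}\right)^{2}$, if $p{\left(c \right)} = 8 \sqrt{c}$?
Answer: $24833 + 2544 i \sqrt{7} \approx 24833.0 + 6730.8 i$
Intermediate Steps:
$\left(159 + p{\left(-7 \right)}\right)^{2} = \left(159 + 8 \sqrt{-7}\right)^{2} = \left(159 + 8 i \sqrt{7}\right)^{2}$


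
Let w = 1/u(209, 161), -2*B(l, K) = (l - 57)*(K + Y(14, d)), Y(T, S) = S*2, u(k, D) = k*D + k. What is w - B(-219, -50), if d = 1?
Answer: 224275393/33858 ≈ 6624.0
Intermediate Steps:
u(k, D) = k + D*k (u(k, D) = D*k + k = k + D*k)
Y(T, S) = 2*S
B(l, K) = -(-57 + l)*(2 + K)/2 (B(l, K) = -(l - 57)*(K + 2*1)/2 = -(-57 + l)*(K + 2)/2 = -(-57 + l)*(2 + K)/2)
w = 1/33858 (w = 1/(209*(1 + 161)) = 1/(209*162) = 1/33858 ≈ 2.9535e-5)
w - B(-219, -50) = 1/33858 - (57 - 1*(-219) + (57/2)*(-50) - 1/2*(-50)*(-219)) = 1/33858 - (57 + 219 - 1425 - 5475) = 1/33858 - 1*(-6624) = 1/33858 + 6624 = 224275393/33858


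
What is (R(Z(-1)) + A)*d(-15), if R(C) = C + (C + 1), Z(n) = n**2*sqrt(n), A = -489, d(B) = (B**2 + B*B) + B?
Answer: -212280 + 870*I ≈ -2.1228e+5 + 870.0*I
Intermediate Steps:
d(B) = B + 2*B**2 (d(B) = (B**2 + B**2) + B = 2*B**2 + B = B + 2*B**2)
Z(n) = n**(5/2)
R(C) = 1 + 2*C (R(C) = C + (1 + C) = 1 + 2*C)
(R(Z(-1)) + A)*d(-15) = ((1 + 2*(-1)**(5/2)) - 489)*(-15*(1 + 2*(-15))) = ((1 + 2*I) - 489)*(-15*(1 - 30)) = (-488 + 2*I)*(-15*(-29)) = (-488 + 2*I)*435 = -212280 + 870*I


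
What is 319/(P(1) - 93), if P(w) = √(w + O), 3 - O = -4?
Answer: -29667/8641 - 638*√2/8641 ≈ -3.5377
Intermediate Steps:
O = 7 (O = 3 - 1*(-4) = 3 + 4 = 7)
P(w) = √(7 + w) (P(w) = √(w + 7) = √(7 + w))
319/(P(1) - 93) = 319/(√(7 + 1) - 93) = 319/(√8 - 93) = 319/(2*√2 - 93) = 319/(-93 + 2*√2)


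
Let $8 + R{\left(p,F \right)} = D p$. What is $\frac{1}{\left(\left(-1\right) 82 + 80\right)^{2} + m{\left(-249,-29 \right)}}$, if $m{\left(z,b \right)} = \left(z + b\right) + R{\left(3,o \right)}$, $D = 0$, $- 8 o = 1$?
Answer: $- \frac{1}{282} \approx -0.0035461$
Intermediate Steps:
$o = - \frac{1}{8}$ ($o = \left(- \frac{1}{8}\right) 1 = - \frac{1}{8} \approx -0.125$)
$R{\left(p,F \right)} = -8$ ($R{\left(p,F \right)} = -8 + 0 p = -8 + 0 = -8$)
$m{\left(z,b \right)} = -8 + b + z$ ($m{\left(z,b \right)} = \left(z + b\right) - 8 = \left(b + z\right) - 8 = -8 + b + z$)
$\frac{1}{\left(\left(-1\right) 82 + 80\right)^{2} + m{\left(-249,-29 \right)}} = \frac{1}{\left(\left(-1\right) 82 + 80\right)^{2} - 286} = \frac{1}{\left(-82 + 80\right)^{2} - 286} = \frac{1}{\left(-2\right)^{2} - 286} = \frac{1}{4 - 286} = \frac{1}{-282} = - \frac{1}{282}$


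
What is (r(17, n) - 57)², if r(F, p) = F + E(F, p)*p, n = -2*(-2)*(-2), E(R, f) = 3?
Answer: 4096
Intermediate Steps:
n = -8 (n = 4*(-2) = -8)
r(F, p) = F + 3*p
(r(17, n) - 57)² = ((17 + 3*(-8)) - 57)² = ((17 - 24) - 57)² = (-7 - 57)² = (-64)² = 4096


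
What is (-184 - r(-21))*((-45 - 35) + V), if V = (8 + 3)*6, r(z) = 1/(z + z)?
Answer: 7727/3 ≈ 2575.7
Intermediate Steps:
r(z) = 1/(2*z)
V = 66 (V = 11*6 = 66)
(-184 - r(-21))*((-45 - 35) + V) = (-184 - 1/(2*(-21)))*((-45 - 35) + 66) = (-184 - (-1)/(2*21))*(-80 + 66) = (-184 - 1*(-1/42))*(-14) = (-184 + 1/42)*(-14) = -7727/42*(-14) = 7727/3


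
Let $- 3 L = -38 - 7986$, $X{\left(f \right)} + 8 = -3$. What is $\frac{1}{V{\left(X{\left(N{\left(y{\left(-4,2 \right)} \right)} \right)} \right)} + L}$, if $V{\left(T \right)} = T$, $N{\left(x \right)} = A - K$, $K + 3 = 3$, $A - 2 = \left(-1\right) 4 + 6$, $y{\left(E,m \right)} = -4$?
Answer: $\frac{3}{7991} \approx 0.00037542$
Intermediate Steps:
$A = 4$ ($A = 2 + \left(\left(-1\right) 4 + 6\right) = 2 + \left(-4 + 6\right) = 2 + 2 = 4$)
$K = 0$ ($K = -3 + 3 = 0$)
$N{\left(x \right)} = 4$ ($N{\left(x \right)} = 4 - 0 = 4 + 0 = 4$)
$X{\left(f \right)} = -11$ ($X{\left(f \right)} = -8 - 3 = -11$)
$L = \frac{8024}{3}$ ($L = - \frac{-38 - 7986}{3} = \left(- \frac{1}{3}\right) \left(-8024\right) = \frac{8024}{3} \approx 2674.7$)
$\frac{1}{V{\left(X{\left(N{\left(y{\left(-4,2 \right)} \right)} \right)} \right)} + L} = \frac{1}{-11 + \frac{8024}{3}} = \frac{1}{\frac{7991}{3}} = \frac{3}{7991}$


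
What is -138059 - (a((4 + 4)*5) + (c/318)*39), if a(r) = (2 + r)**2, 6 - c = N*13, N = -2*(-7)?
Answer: -7409475/53 ≈ -1.3980e+5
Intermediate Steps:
N = 14
c = -176 (c = 6 - 14*13 = 6 - 1*182 = 6 - 182 = -176)
-138059 - (a((4 + 4)*5) + (c/318)*39) = -138059 - ((2 + (4 + 4)*5)**2 - 176/318*39) = -138059 - ((2 + 8*5)**2 - 176*1/318*39) = -138059 - ((2 + 40)**2 - 88/159*39) = -138059 - (42**2 - 1144/53) = -138059 - (1764 - 1144/53) = -138059 - 1*92348/53 = -138059 - 92348/53 = -7409475/53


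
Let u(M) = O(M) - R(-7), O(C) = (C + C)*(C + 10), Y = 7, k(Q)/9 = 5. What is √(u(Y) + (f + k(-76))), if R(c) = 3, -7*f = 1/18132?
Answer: √1127679092589/63462 ≈ 16.733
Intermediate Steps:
k(Q) = 45 (k(Q) = 9*5 = 45)
f = -1/126924 (f = -⅐/18132 = -⅐*1/18132 = -1/126924 ≈ -7.8787e-6)
O(C) = 2*C*(10 + C) (O(C) = (2*C)*(10 + C) = 2*C*(10 + C))
u(M) = -3 + 2*M*(10 + M) (u(M) = 2*M*(10 + M) - 1*3 = 2*M*(10 + M) - 3 = -3 + 2*M*(10 + M))
√(u(Y) + (f + k(-76))) = √((-3 + 2*7*(10 + 7)) + (-1/126924 + 45)) = √((-3 + 2*7*17) + 5711579/126924) = √((-3 + 238) + 5711579/126924) = √(235 + 5711579/126924) = √(35538719/126924) = √1127679092589/63462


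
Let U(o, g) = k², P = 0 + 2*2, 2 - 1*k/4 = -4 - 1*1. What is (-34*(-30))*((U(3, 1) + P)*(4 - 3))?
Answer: 803760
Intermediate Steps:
k = 28 (k = 8 - 4*(-4 - 1*1) = 8 - 4*(-4 - 1) = 8 - 4*(-5) = 8 + 20 = 28)
P = 4 (P = 0 + 4 = 4)
U(o, g) = 784 (U(o, g) = 28² = 784)
(-34*(-30))*((U(3, 1) + P)*(4 - 3)) = (-34*(-30))*((784 + 4)*(4 - 3)) = 1020*(788*1) = 1020*788 = 803760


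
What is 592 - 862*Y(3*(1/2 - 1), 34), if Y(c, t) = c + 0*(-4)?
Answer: 1885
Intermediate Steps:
Y(c, t) = c (Y(c, t) = c + 0 = c)
592 - 862*Y(3*(1/2 - 1), 34) = 592 - 2586*(1/2 - 1) = 592 - 2586*(½ - 1) = 592 - 2586*(-1)/2 = 592 - 862*(-3/2) = 592 + 1293 = 1885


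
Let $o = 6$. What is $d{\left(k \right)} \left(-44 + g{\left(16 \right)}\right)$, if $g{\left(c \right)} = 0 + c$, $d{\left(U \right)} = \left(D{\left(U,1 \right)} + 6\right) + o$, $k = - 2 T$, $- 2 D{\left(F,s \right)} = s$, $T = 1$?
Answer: $-322$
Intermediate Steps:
$D{\left(F,s \right)} = - \frac{s}{2}$
$k = -2$ ($k = \left(-2\right) 1 = -2$)
$d{\left(U \right)} = \frac{23}{2}$ ($d{\left(U \right)} = \left(\left(- \frac{1}{2}\right) 1 + 6\right) + 6 = \left(- \frac{1}{2} + 6\right) + 6 = \frac{11}{2} + 6 = \frac{23}{2}$)
$g{\left(c \right)} = c$
$d{\left(k \right)} \left(-44 + g{\left(16 \right)}\right) = \frac{23 \left(-44 + 16\right)}{2} = \frac{23}{2} \left(-28\right) = -322$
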